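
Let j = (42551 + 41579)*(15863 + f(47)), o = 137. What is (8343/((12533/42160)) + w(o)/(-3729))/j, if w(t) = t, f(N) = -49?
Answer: 1311640024499/62178472158223740 ≈ 2.1095e-5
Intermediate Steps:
j = 1330431820 (j = (42551 + 41579)*(15863 - 49) = 84130*15814 = 1330431820)
(8343/((12533/42160)) + w(o)/(-3729))/j = (8343/((12533/42160)) + 137/(-3729))/1330431820 = (8343/((12533*(1/42160))) + 137*(-1/3729))*(1/1330431820) = (8343/(12533/42160) - 137/3729)*(1/1330431820) = (8343*(42160/12533) - 137/3729)*(1/1330431820) = (351740880/12533 - 137/3729)*(1/1330431820) = (1311640024499/46735557)*(1/1330431820) = 1311640024499/62178472158223740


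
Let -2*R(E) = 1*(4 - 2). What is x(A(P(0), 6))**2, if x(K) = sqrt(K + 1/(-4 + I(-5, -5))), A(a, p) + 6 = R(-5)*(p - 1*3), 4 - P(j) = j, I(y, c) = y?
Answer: -82/9 ≈ -9.1111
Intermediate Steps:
R(E) = -1 (R(E) = -(4 - 2)/2 = -2/2 = -1/2*2 = -1)
P(j) = 4 - j
A(a, p) = -3 - p (A(a, p) = -6 - (p - 1*3) = -6 - (p - 3) = -6 - (-3 + p) = -6 + (3 - p) = -3 - p)
x(K) = sqrt(-1/9 + K) (x(K) = sqrt(K + 1/(-4 - 5)) = sqrt(K + 1/(-9)) = sqrt(K - 1/9) = sqrt(-1/9 + K))
x(A(P(0), 6))**2 = (sqrt(-1 + 9*(-3 - 1*6))/3)**2 = (sqrt(-1 + 9*(-3 - 6))/3)**2 = (sqrt(-1 + 9*(-9))/3)**2 = (sqrt(-1 - 81)/3)**2 = (sqrt(-82)/3)**2 = ((I*sqrt(82))/3)**2 = (I*sqrt(82)/3)**2 = -82/9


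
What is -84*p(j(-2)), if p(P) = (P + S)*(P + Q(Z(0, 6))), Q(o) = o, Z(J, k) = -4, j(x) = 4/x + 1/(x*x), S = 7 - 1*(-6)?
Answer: 21735/4 ≈ 5433.8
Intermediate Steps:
S = 13 (S = 7 + 6 = 13)
j(x) = x⁻² + 4/x (j(x) = 4/x + x⁻² = x⁻² + 4/x)
p(P) = (-4 + P)*(13 + P) (p(P) = (P + 13)*(P - 4) = (13 + P)*(-4 + P) = (-4 + P)*(13 + P))
-84*p(j(-2)) = -84*(-52 + ((1 + 4*(-2))/(-2)²)² + 9*((1 + 4*(-2))/(-2)²)) = -84*(-52 + ((1 - 8)/4)² + 9*((1 - 8)/4)) = -84*(-52 + ((¼)*(-7))² + 9*((¼)*(-7))) = -84*(-52 + (-7/4)² + 9*(-7/4)) = -84*(-52 + 49/16 - 63/4) = -84*(-1035/16) = 21735/4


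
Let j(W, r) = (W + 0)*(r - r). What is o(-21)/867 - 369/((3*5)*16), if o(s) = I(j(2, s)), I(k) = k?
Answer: -123/80 ≈ -1.5375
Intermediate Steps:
j(W, r) = 0 (j(W, r) = W*0 = 0)
o(s) = 0
o(-21)/867 - 369/((3*5)*16) = 0/867 - 369/((3*5)*16) = 0*(1/867) - 369/(15*16) = 0 - 369/240 = 0 - 369*1/240 = 0 - 123/80 = -123/80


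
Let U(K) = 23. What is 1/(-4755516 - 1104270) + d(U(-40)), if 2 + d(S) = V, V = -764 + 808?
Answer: 246111011/5859786 ≈ 42.000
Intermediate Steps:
V = 44
d(S) = 42 (d(S) = -2 + 44 = 42)
1/(-4755516 - 1104270) + d(U(-40)) = 1/(-4755516 - 1104270) + 42 = 1/(-5859786) + 42 = -1/5859786 + 42 = 246111011/5859786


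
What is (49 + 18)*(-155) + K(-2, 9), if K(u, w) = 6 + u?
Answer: -10381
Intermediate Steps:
(49 + 18)*(-155) + K(-2, 9) = (49 + 18)*(-155) + (6 - 2) = 67*(-155) + 4 = -10385 + 4 = -10381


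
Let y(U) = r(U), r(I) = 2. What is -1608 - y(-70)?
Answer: -1610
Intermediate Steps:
y(U) = 2
-1608 - y(-70) = -1608 - 1*2 = -1608 - 2 = -1610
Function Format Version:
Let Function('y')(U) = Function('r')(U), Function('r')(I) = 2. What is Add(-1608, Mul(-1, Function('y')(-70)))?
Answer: -1610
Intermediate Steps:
Function('y')(U) = 2
Add(-1608, Mul(-1, Function('y')(-70))) = Add(-1608, Mul(-1, 2)) = Add(-1608, -2) = -1610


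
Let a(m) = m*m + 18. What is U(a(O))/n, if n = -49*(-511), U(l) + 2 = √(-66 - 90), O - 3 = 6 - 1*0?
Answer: -2/25039 + 2*I*√39/25039 ≈ -7.9875e-5 + 0.00049882*I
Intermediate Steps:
O = 9 (O = 3 + (6 - 1*0) = 3 + (6 + 0) = 3 + 6 = 9)
a(m) = 18 + m² (a(m) = m² + 18 = 18 + m²)
U(l) = -2 + 2*I*√39 (U(l) = -2 + √(-66 - 90) = -2 + √(-156) = -2 + 2*I*√39)
n = 25039
U(a(O))/n = (-2 + 2*I*√39)/25039 = (-2 + 2*I*√39)*(1/25039) = -2/25039 + 2*I*√39/25039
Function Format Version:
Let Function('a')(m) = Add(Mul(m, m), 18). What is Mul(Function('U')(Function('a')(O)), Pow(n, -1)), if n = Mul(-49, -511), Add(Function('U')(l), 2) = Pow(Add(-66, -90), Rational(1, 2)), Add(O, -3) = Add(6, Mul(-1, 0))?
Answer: Add(Rational(-2, 25039), Mul(Rational(2, 25039), I, Pow(39, Rational(1, 2)))) ≈ Add(-7.9875e-5, Mul(0.00049882, I))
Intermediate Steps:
O = 9 (O = Add(3, Add(6, Mul(-1, 0))) = Add(3, Add(6, 0)) = Add(3, 6) = 9)
Function('a')(m) = Add(18, Pow(m, 2)) (Function('a')(m) = Add(Pow(m, 2), 18) = Add(18, Pow(m, 2)))
Function('U')(l) = Add(-2, Mul(2, I, Pow(39, Rational(1, 2)))) (Function('U')(l) = Add(-2, Pow(Add(-66, -90), Rational(1, 2))) = Add(-2, Pow(-156, Rational(1, 2))) = Add(-2, Mul(2, I, Pow(39, Rational(1, 2)))))
n = 25039
Mul(Function('U')(Function('a')(O)), Pow(n, -1)) = Mul(Add(-2, Mul(2, I, Pow(39, Rational(1, 2)))), Pow(25039, -1)) = Mul(Add(-2, Mul(2, I, Pow(39, Rational(1, 2)))), Rational(1, 25039)) = Add(Rational(-2, 25039), Mul(Rational(2, 25039), I, Pow(39, Rational(1, 2))))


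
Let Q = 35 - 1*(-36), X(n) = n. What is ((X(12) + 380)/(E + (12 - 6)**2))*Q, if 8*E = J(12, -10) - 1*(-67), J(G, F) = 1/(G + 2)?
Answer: 3117184/4971 ≈ 627.07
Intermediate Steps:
Q = 71 (Q = 35 + 36 = 71)
J(G, F) = 1/(2 + G)
E = 939/112 (E = (1/(2 + 12) - 1*(-67))/8 = (1/14 + 67)/8 = (1/8)*(939/14) = 939/112 ≈ 8.3839)
((X(12) + 380)/(E + (12 - 6)**2))*Q = ((12 + 380)/(939/112 + (12 - 6)**2))*71 = (392/(939/112 + 6**2))*71 = (392/(939/112 + 36))*71 = (392/(4971/112))*71 = (392*(112/4971))*71 = (43904/4971)*71 = 3117184/4971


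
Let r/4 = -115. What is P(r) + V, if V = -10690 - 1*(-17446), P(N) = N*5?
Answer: 4456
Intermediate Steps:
r = -460 (r = 4*(-115) = -460)
P(N) = 5*N
V = 6756 (V = -10690 + 17446 = 6756)
P(r) + V = 5*(-460) + 6756 = -2300 + 6756 = 4456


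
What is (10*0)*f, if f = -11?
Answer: 0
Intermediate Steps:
(10*0)*f = (10*0)*(-11) = 0*(-11) = 0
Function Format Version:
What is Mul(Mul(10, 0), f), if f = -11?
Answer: 0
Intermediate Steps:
Mul(Mul(10, 0), f) = Mul(Mul(10, 0), -11) = Mul(0, -11) = 0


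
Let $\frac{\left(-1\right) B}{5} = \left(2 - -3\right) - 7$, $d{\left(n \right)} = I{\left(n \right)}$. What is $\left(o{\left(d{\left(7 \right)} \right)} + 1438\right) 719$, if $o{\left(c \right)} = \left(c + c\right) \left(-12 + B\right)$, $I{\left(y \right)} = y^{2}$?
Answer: $892998$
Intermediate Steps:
$d{\left(n \right)} = n^{2}$
$B = 10$ ($B = - 5 \left(\left(2 - -3\right) - 7\right) = - 5 \left(\left(2 + 3\right) - 7\right) = - 5 \left(5 - 7\right) = \left(-5\right) \left(-2\right) = 10$)
$o{\left(c \right)} = - 4 c$ ($o{\left(c \right)} = \left(c + c\right) \left(-12 + 10\right) = 2 c \left(-2\right) = - 4 c$)
$\left(o{\left(d{\left(7 \right)} \right)} + 1438\right) 719 = \left(- 4 \cdot 7^{2} + 1438\right) 719 = \left(\left(-4\right) 49 + 1438\right) 719 = \left(-196 + 1438\right) 719 = 1242 \cdot 719 = 892998$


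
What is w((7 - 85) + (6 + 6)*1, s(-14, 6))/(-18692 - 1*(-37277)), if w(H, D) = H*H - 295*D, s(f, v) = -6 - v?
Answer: 376/885 ≈ 0.42486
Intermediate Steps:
w(H, D) = H**2 - 295*D
w((7 - 85) + (6 + 6)*1, s(-14, 6))/(-18692 - 1*(-37277)) = (((7 - 85) + (6 + 6)*1)**2 - 295*(-6 - 1*6))/(-18692 - 1*(-37277)) = ((-78 + 12*1)**2 - 295*(-6 - 6))/(-18692 + 37277) = ((-78 + 12)**2 - 295*(-12))/18585 = ((-66)**2 + 3540)*(1/18585) = (4356 + 3540)*(1/18585) = 7896*(1/18585) = 376/885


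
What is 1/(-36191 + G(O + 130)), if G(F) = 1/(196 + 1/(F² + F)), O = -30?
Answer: -1979601/71643729691 ≈ -2.7631e-5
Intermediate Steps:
G(F) = 1/(196 + 1/(F + F²))
1/(-36191 + G(O + 130)) = 1/(-36191 + (-30 + 130)*(1 + (-30 + 130))/(1 + 196*(-30 + 130) + 196*(-30 + 130)²)) = 1/(-36191 + 100*(1 + 100)/(1 + 196*100 + 196*100²)) = 1/(-36191 + 100*101/(1 + 19600 + 196*10000)) = 1/(-36191 + 100*101/(1 + 19600 + 1960000)) = 1/(-36191 + 100*101/1979601) = 1/(-36191 + 100*(1/1979601)*101) = 1/(-36191 + 10100/1979601) = 1/(-71643729691/1979601) = -1979601/71643729691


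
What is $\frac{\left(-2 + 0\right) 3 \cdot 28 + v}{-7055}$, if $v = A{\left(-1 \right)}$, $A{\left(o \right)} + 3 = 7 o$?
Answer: $\frac{178}{7055} \approx 0.02523$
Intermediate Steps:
$A{\left(o \right)} = -3 + 7 o$
$v = -10$ ($v = -3 + 7 \left(-1\right) = -3 - 7 = -10$)
$\frac{\left(-2 + 0\right) 3 \cdot 28 + v}{-7055} = \frac{\left(-2 + 0\right) 3 \cdot 28 - 10}{-7055} = \left(\left(-2\right) 3 \cdot 28 - 10\right) \left(- \frac{1}{7055}\right) = \left(\left(-6\right) 28 - 10\right) \left(- \frac{1}{7055}\right) = \left(-168 - 10\right) \left(- \frac{1}{7055}\right) = \left(-178\right) \left(- \frac{1}{7055}\right) = \frac{178}{7055}$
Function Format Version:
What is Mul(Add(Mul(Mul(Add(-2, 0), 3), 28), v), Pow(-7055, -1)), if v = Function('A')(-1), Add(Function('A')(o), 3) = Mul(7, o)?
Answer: Rational(178, 7055) ≈ 0.025230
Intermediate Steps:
Function('A')(o) = Add(-3, Mul(7, o))
v = -10 (v = Add(-3, Mul(7, -1)) = Add(-3, -7) = -10)
Mul(Add(Mul(Mul(Add(-2, 0), 3), 28), v), Pow(-7055, -1)) = Mul(Add(Mul(Mul(Add(-2, 0), 3), 28), -10), Pow(-7055, -1)) = Mul(Add(Mul(Mul(-2, 3), 28), -10), Rational(-1, 7055)) = Mul(Add(Mul(-6, 28), -10), Rational(-1, 7055)) = Mul(Add(-168, -10), Rational(-1, 7055)) = Mul(-178, Rational(-1, 7055)) = Rational(178, 7055)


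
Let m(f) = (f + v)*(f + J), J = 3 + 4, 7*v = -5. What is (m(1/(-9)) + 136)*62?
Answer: 4581056/567 ≈ 8079.5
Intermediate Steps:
v = -5/7 (v = (⅐)*(-5) = -5/7 ≈ -0.71429)
J = 7
m(f) = (7 + f)*(-5/7 + f) (m(f) = (f - 5/7)*(f + 7) = (-5/7 + f)*(7 + f) = (7 + f)*(-5/7 + f))
(m(1/(-9)) + 136)*62 = ((-5 + (1/(-9))² + (44/7)/(-9)) + 136)*62 = ((-5 + (-⅑)² + (44/7)*(-⅑)) + 136)*62 = ((-5 + 1/81 - 44/63) + 136)*62 = (-3224/567 + 136)*62 = (73888/567)*62 = 4581056/567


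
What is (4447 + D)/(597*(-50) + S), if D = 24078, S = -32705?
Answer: -5705/12511 ≈ -0.45600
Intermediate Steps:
(4447 + D)/(597*(-50) + S) = (4447 + 24078)/(597*(-50) - 32705) = 28525/(-29850 - 32705) = 28525/(-62555) = 28525*(-1/62555) = -5705/12511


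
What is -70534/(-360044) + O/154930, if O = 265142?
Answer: 26597654717/13945404230 ≈ 1.9073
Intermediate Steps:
-70534/(-360044) + O/154930 = -70534/(-360044) + 265142/154930 = -70534*(-1/360044) + 265142*(1/154930) = 35267/180022 + 132571/77465 = 26597654717/13945404230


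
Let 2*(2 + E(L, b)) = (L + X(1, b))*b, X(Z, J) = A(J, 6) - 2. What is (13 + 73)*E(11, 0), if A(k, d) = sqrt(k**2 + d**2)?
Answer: -172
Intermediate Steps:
A(k, d) = sqrt(d**2 + k**2)
X(Z, J) = -2 + sqrt(36 + J**2) (X(Z, J) = sqrt(6**2 + J**2) - 2 = sqrt(36 + J**2) - 2 = -2 + sqrt(36 + J**2))
E(L, b) = -2 + b*(-2 + L + sqrt(36 + b**2))/2 (E(L, b) = -2 + ((L + (-2 + sqrt(36 + b**2)))*b)/2 = -2 + ((-2 + L + sqrt(36 + b**2))*b)/2 = -2 + (b*(-2 + L + sqrt(36 + b**2)))/2 = -2 + b*(-2 + L + sqrt(36 + b**2))/2)
(13 + 73)*E(11, 0) = (13 + 73)*(-2 + (1/2)*11*0 + (1/2)*0*(-2 + sqrt(36 + 0**2))) = 86*(-2 + 0 + (1/2)*0*(-2 + sqrt(36 + 0))) = 86*(-2 + 0 + (1/2)*0*(-2 + sqrt(36))) = 86*(-2 + 0 + (1/2)*0*(-2 + 6)) = 86*(-2 + 0 + (1/2)*0*4) = 86*(-2 + 0 + 0) = 86*(-2) = -172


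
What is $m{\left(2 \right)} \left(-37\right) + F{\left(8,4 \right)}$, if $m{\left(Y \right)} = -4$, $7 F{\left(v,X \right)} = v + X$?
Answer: $\frac{1048}{7} \approx 149.71$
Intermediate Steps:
$F{\left(v,X \right)} = \frac{X}{7} + \frac{v}{7}$ ($F{\left(v,X \right)} = \frac{v + X}{7} = \frac{X + v}{7} = \frac{X}{7} + \frac{v}{7}$)
$m{\left(2 \right)} \left(-37\right) + F{\left(8,4 \right)} = \left(-4\right) \left(-37\right) + \left(\frac{1}{7} \cdot 4 + \frac{1}{7} \cdot 8\right) = 148 + \left(\frac{4}{7} + \frac{8}{7}\right) = 148 + \frac{12}{7} = \frac{1048}{7}$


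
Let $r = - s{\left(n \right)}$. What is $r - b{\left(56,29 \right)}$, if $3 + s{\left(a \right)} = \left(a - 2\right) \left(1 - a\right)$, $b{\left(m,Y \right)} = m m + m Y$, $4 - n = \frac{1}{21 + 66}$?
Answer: $- \frac{35960753}{7569} \approx -4751.1$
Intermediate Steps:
$n = \frac{347}{87}$ ($n = 4 - \frac{1}{21 + 66} = 4 - \frac{1}{87} = \frac{347}{87} \approx 3.9885$)
$b{\left(m,Y \right)} = m^{2} + Y m$
$s{\left(a \right)} = -3 + \left(1 - a\right) \left(-2 + a\right)$ ($s{\left(a \right)} = -3 + \left(a - 2\right) \left(1 - a\right) = -3 + \left(-2 + a\right) \left(1 - a\right) = -3 + \left(1 - a\right) \left(-2 + a\right)$)
$r = \frac{67687}{7569}$ ($r = - (-5 - \left(\frac{347}{87}\right)^{2} + 3 \cdot \frac{347}{87}) = - (-5 - \frac{120409}{7569} + \frac{347}{29}) = \left(-1\right) \left(- \frac{67687}{7569}\right) = \frac{67687}{7569} \approx 8.9427$)
$r - b{\left(56,29 \right)} = \frac{67687}{7569} - 56 \left(29 + 56\right) = \frac{67687}{7569} - 56 \cdot 85 = \frac{67687}{7569} - 4760 = - \frac{35960753}{7569}$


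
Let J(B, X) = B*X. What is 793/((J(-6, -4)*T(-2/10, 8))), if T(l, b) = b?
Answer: 793/192 ≈ 4.1302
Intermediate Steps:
793/((J(-6, -4)*T(-2/10, 8))) = 793/((-6*(-4)*8)) = 793/((24*8)) = 793/192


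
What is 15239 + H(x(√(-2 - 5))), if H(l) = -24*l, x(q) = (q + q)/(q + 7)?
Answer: 15233 - 6*I*√7 ≈ 15233.0 - 15.875*I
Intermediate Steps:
x(q) = 2*q/(7 + q) (x(q) = (2*q)/(7 + q) = 2*q/(7 + q))
15239 + H(x(√(-2 - 5))) = 15239 - 48*√(-2 - 5)/(7 + √(-2 - 5)) = 15239 - 48*√(-7)/(7 + √(-7)) = 15239 - 48*I*√7/(7 + I*√7)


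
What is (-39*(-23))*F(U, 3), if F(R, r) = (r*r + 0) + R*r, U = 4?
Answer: 18837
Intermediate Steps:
F(R, r) = r² + R*r (F(R, r) = (r² + 0) + R*r = r² + R*r)
(-39*(-23))*F(U, 3) = (-39*(-23))*(3*(4 + 3)) = 897*(3*7) = 897*21 = 18837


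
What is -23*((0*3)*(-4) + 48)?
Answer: -1104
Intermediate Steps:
-23*((0*3)*(-4) + 48) = -23*(0*(-4) + 48) = -23*(0 + 48) = -23*48 = -1104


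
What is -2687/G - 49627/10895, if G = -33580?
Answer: -327439959/73170820 ≈ -4.4750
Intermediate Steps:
-2687/G - 49627/10895 = -2687/(-33580) - 49627/10895 = -2687*(-1/33580) - 49627*1/10895 = 2687/33580 - 49627/10895 = -327439959/73170820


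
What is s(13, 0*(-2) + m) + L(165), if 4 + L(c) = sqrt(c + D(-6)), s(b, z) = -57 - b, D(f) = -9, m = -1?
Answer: -74 + 2*sqrt(39) ≈ -61.510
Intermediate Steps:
L(c) = -4 + sqrt(-9 + c) (L(c) = -4 + sqrt(c - 9) = -4 + sqrt(-9 + c))
s(13, 0*(-2) + m) + L(165) = (-57 - 1*13) + (-4 + sqrt(-9 + 165)) = (-57 - 13) + (-4 + sqrt(156)) = -70 + (-4 + 2*sqrt(39)) = -74 + 2*sqrt(39)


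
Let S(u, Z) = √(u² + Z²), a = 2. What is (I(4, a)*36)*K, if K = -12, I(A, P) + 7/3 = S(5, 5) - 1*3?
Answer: 2304 - 2160*√2 ≈ -750.70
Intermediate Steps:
S(u, Z) = √(Z² + u²)
I(A, P) = -16/3 + 5*√2 (I(A, P) = -7/3 + (√(5² + 5²) - 1*3) = -7/3 + (√(25 + 25) - 3) = -7/3 + (√50 - 3) = -7/3 + (5*√2 - 3) = -7/3 + (-3 + 5*√2) = -16/3 + 5*√2)
(I(4, a)*36)*K = ((-16/3 + 5*√2)*36)*(-12) = (-192 + 180*√2)*(-12) = 2304 - 2160*√2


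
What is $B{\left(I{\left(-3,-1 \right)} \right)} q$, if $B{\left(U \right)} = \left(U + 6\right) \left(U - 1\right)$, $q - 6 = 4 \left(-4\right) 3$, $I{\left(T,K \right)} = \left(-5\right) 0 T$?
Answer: $252$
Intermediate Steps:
$I{\left(T,K \right)} = 0$ ($I{\left(T,K \right)} = 0 T = 0$)
$q = -42$ ($q = 6 + 4 \left(-4\right) 3 = 6 - 48 = -42$)
$B{\left(U \right)} = \left(-1 + U\right) \left(6 + U\right)$ ($B{\left(U \right)} = \left(6 + U\right) \left(-1 + U\right) = \left(-1 + U\right) \left(6 + U\right)$)
$B{\left(I{\left(-3,-1 \right)} \right)} q = \left(-6 + 0^{2} + 5 \cdot 0\right) \left(-42\right) = \left(-6 + 0 + 0\right) \left(-42\right) = \left(-6\right) \left(-42\right) = 252$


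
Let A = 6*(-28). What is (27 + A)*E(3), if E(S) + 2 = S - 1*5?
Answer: 564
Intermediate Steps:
A = -168
E(S) = -7 + S (E(S) = -2 + (S - 1*5) = -2 + (S - 5) = -2 + (-5 + S) = -7 + S)
(27 + A)*E(3) = (27 - 168)*(-7 + 3) = -141*(-4) = 564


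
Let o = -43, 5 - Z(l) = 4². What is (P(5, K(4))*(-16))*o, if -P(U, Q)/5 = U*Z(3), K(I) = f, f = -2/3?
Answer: 189200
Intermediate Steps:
Z(l) = -11 (Z(l) = 5 - 1*4² = 5 - 1*16 = 5 - 16 = -11)
f = -⅔ (f = -2*⅓ = -⅔ ≈ -0.66667)
K(I) = -⅔
P(U, Q) = 55*U (P(U, Q) = -5*U*(-11) = -(-55)*U = 55*U)
(P(5, K(4))*(-16))*o = ((55*5)*(-16))*(-43) = (275*(-16))*(-43) = -4400*(-43) = 189200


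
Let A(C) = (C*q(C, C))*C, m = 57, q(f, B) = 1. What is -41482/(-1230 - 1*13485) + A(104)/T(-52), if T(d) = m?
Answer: 53840638/279585 ≈ 192.57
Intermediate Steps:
T(d) = 57
A(C) = C² (A(C) = (C*1)*C = C*C = C²)
-41482/(-1230 - 1*13485) + A(104)/T(-52) = -41482/(-1230 - 1*13485) + 104²/57 = -41482/(-1230 - 13485) + 10816*(1/57) = -41482/(-14715) + 10816/57 = -41482*(-1/14715) + 10816/57 = 41482/14715 + 10816/57 = 53840638/279585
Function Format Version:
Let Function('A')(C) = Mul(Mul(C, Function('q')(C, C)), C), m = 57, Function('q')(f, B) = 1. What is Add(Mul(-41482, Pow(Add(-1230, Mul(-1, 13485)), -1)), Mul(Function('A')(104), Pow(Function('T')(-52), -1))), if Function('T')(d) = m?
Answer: Rational(53840638, 279585) ≈ 192.57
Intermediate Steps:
Function('T')(d) = 57
Function('A')(C) = Pow(C, 2) (Function('A')(C) = Mul(Mul(C, 1), C) = Mul(C, C) = Pow(C, 2))
Add(Mul(-41482, Pow(Add(-1230, Mul(-1, 13485)), -1)), Mul(Function('A')(104), Pow(Function('T')(-52), -1))) = Add(Mul(-41482, Pow(Add(-1230, Mul(-1, 13485)), -1)), Mul(Pow(104, 2), Pow(57, -1))) = Add(Mul(-41482, Pow(Add(-1230, -13485), -1)), Mul(10816, Rational(1, 57))) = Add(Mul(-41482, Pow(-14715, -1)), Rational(10816, 57)) = Add(Mul(-41482, Rational(-1, 14715)), Rational(10816, 57)) = Add(Rational(41482, 14715), Rational(10816, 57)) = Rational(53840638, 279585)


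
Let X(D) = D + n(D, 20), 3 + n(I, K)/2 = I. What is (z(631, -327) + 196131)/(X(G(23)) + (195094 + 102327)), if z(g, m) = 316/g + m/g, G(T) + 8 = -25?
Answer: 61879325/93803198 ≈ 0.65967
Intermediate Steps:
n(I, K) = -6 + 2*I
G(T) = -33 (G(T) = -8 - 25 = -33)
X(D) = -6 + 3*D (X(D) = D + (-6 + 2*D) = -6 + 3*D)
(z(631, -327) + 196131)/(X(G(23)) + (195094 + 102327)) = ((316 - 327)/631 + 196131)/((-6 + 3*(-33)) + (195094 + 102327)) = ((1/631)*(-11) + 196131)/((-6 - 99) + 297421) = (-11/631 + 196131)/(-105 + 297421) = (123758650/631)/297316 = (123758650/631)*(1/297316) = 61879325/93803198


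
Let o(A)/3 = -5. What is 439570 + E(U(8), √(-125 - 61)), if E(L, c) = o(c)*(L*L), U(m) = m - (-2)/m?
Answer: 7016785/16 ≈ 4.3855e+5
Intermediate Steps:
U(m) = m + 2/m
o(A) = -15 (o(A) = 3*(-5) = -15)
E(L, c) = -15*L² (E(L, c) = -15*L*L = -15*L²)
439570 + E(U(8), √(-125 - 61)) = 439570 - 15*(8 + 2/8)² = 439570 - 15*(8 + 2*(⅛))² = 439570 - 15*(8 + ¼)² = 439570 - 15*(33/4)² = 439570 - 15*1089/16 = 439570 - 16335/16 = 7016785/16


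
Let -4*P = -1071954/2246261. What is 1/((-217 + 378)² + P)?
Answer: 4492522/116451198739 ≈ 3.8579e-5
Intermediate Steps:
P = 535977/4492522 (P = -(-535977)/(2*2246261) = -¼*(-1071954/2246261) = 535977/4492522 ≈ 0.11930)
1/((-217 + 378)² + P) = 1/((-217 + 378)² + 535977/4492522) = 1/(161² + 535977/4492522) = 1/(25921 + 535977/4492522) = 1/(116451198739/4492522) = 4492522/116451198739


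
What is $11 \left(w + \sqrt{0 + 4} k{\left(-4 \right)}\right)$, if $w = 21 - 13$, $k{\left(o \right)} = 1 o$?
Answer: $0$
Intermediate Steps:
$k{\left(o \right)} = o$
$w = 8$
$11 \left(w + \sqrt{0 + 4} k{\left(-4 \right)}\right) = 11 \left(8 + \sqrt{0 + 4} \left(-4\right)\right) = 11 \left(8 + \sqrt{4} \left(-4\right)\right) = 11 \left(8 + 2 \left(-4\right)\right) = 11 \left(8 - 8\right) = 11 \cdot 0 = 0$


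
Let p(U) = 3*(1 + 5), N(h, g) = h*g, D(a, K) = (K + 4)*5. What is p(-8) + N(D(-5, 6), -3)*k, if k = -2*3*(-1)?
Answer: -882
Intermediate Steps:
D(a, K) = 20 + 5*K (D(a, K) = (4 + K)*5 = 20 + 5*K)
N(h, g) = g*h
p(U) = 18 (p(U) = 3*6 = 18)
k = 6 (k = -6*(-1) = 6)
p(-8) + N(D(-5, 6), -3)*k = 18 - 3*(20 + 5*6)*6 = 18 - 3*(20 + 30)*6 = 18 - 3*50*6 = 18 - 150*6 = 18 - 900 = -882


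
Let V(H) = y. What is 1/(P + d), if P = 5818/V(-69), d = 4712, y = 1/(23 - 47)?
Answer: -1/134920 ≈ -7.4118e-6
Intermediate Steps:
y = -1/24 (y = 1/(-24) = -1/24 ≈ -0.041667)
V(H) = -1/24
P = -139632 (P = 5818/(-1/24) = 5818*(-24) = -139632)
1/(P + d) = 1/(-139632 + 4712) = 1/(-134920) = -1/134920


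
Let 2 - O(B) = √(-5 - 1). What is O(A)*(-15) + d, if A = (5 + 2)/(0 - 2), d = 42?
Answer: 12 + 15*I*√6 ≈ 12.0 + 36.742*I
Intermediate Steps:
A = -7/2 (A = 7/(-2) = 7*(-½) = -7/2 ≈ -3.5000)
O(B) = 2 - I*√6 (O(B) = 2 - √(-5 - 1) = 2 - √(-6) = 2 - I*√6)
O(A)*(-15) + d = (2 - I*√6)*(-15) + 42 = (-30 + 15*I*√6) + 42 = 12 + 15*I*√6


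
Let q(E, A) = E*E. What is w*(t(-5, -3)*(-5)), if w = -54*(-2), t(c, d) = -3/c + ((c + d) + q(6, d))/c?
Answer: 2700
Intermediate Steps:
q(E, A) = E²
t(c, d) = -3/c + (36 + c + d)/c (t(c, d) = -3/c + ((c + d) + 6²)/c = -3/c + ((c + d) + 36)/c = -3/c + (36 + c + d)/c)
w = 108
w*(t(-5, -3)*(-5)) = 108*(((33 - 5 - 3)/(-5))*(-5)) = 108*(-⅕*25*(-5)) = 108*(-5*(-5)) = 108*25 = 2700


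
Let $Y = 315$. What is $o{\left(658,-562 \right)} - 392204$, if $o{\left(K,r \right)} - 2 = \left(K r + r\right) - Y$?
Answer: $-762875$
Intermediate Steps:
$o{\left(K,r \right)} = -313 + r + K r$ ($o{\left(K,r \right)} = 2 - \left(315 - r - K r\right) = 2 + \left(-315 + r + K r\right) = -313 + r + K r$)
$o{\left(658,-562 \right)} - 392204 = \left(-313 - 562 + 658 \left(-562\right)\right) - 392204 = \left(-313 - 562 - 369796\right) - 392204 = -370671 - 392204 = -762875$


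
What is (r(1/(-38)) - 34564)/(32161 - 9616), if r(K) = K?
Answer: -145937/95190 ≈ -1.5331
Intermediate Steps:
(r(1/(-38)) - 34564)/(32161 - 9616) = (1/(-38) - 34564)/(32161 - 9616) = (-1/38 - 34564)/22545 = -1313433/38*1/22545 = -145937/95190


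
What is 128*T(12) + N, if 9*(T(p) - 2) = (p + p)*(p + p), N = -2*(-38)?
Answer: 8524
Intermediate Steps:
N = 76
T(p) = 2 + 4*p²/9 (T(p) = 2 + ((p + p)*(p + p))/9 = 2 + ((2*p)*(2*p))/9 = 2 + (4*p²)/9 = 2 + 4*p²/9)
128*T(12) + N = 128*(2 + (4/9)*12²) + 76 = 128*(2 + (4/9)*144) + 76 = 128*(2 + 64) + 76 = 128*66 + 76 = 8448 + 76 = 8524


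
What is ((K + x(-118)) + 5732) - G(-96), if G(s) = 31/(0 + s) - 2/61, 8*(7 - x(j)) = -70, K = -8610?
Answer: -16759253/5856 ≈ -2861.9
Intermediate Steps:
x(j) = 63/4 (x(j) = 7 - ⅛*(-70) = 7 + 35/4 = 63/4)
G(s) = -2/61 + 31/s (G(s) = 31/s - 2*1/61 = 31/s - 2/61 = -2/61 + 31/s)
((K + x(-118)) + 5732) - G(-96) = ((-8610 + 63/4) + 5732) - (-2/61 + 31/(-96)) = (-34377/4 + 5732) - (-2/61 + 31*(-1/96)) = -11449/4 - (-2/61 - 31/96) = -11449/4 - 1*(-2083/5856) = -11449/4 + 2083/5856 = -16759253/5856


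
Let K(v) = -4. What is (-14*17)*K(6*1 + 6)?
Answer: 952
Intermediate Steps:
(-14*17)*K(6*1 + 6) = -14*17*(-4) = -238*(-4) = 952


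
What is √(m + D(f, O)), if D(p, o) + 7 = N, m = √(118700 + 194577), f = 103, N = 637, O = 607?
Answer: √(630 + √313277) ≈ 34.492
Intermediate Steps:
m = √313277 ≈ 559.71
D(p, o) = 630 (D(p, o) = -7 + 637 = 630)
√(m + D(f, O)) = √(√313277 + 630) = √(630 + √313277)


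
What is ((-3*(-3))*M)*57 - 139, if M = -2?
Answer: -1165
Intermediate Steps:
((-3*(-3))*M)*57 - 139 = (-3*(-3)*(-2))*57 - 139 = (9*(-2))*57 - 139 = -18*57 - 139 = -1026 - 139 = -1165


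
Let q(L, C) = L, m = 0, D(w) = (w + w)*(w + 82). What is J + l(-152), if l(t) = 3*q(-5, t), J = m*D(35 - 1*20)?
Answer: -15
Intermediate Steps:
D(w) = 2*w*(82 + w) (D(w) = (2*w)*(82 + w) = 2*w*(82 + w))
J = 0 (J = 0*(2*(35 - 1*20)*(82 + (35 - 1*20))) = 0*(2*(35 - 20)*(82 + (35 - 20))) = 0*(2*15*(82 + 15)) = 0*(2*15*97) = 0*2910 = 0)
l(t) = -15 (l(t) = 3*(-5) = -15)
J + l(-152) = 0 - 15 = -15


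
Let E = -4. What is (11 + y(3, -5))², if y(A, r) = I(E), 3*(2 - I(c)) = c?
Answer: 1849/9 ≈ 205.44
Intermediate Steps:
I(c) = 2 - c/3
y(A, r) = 10/3 (y(A, r) = 2 - ⅓*(-4) = 2 + 4/3 = 10/3)
(11 + y(3, -5))² = (11 + 10/3)² = (43/3)² = 1849/9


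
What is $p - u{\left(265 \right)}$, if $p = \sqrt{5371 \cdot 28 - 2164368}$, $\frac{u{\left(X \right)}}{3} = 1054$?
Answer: $-3162 + 2 i \sqrt{503495} \approx -3162.0 + 1419.1 i$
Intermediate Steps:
$u{\left(X \right)} = 3162$ ($u{\left(X \right)} = 3 \cdot 1054 = 3162$)
$p = 2 i \sqrt{503495}$ ($p = \sqrt{150388 - 2164368} = \sqrt{-2013980} = 2 i \sqrt{503495} \approx 1419.1 i$)
$p - u{\left(265 \right)} = 2 i \sqrt{503495} - 3162 = -3162 + 2 i \sqrt{503495}$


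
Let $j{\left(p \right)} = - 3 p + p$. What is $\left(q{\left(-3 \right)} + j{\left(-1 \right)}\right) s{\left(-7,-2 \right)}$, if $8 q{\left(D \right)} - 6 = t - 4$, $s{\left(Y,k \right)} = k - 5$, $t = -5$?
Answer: $- \frac{91}{8} \approx -11.375$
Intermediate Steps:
$j{\left(p \right)} = - 2 p$
$s{\left(Y,k \right)} = -5 + k$
$q{\left(D \right)} = - \frac{3}{8}$ ($q{\left(D \right)} = \frac{3}{4} + \frac{-5 - 4}{8} = \frac{3}{4} + \frac{1}{8} \left(-9\right) = \frac{3}{4} - \frac{9}{8} = - \frac{3}{8}$)
$\left(q{\left(-3 \right)} + j{\left(-1 \right)}\right) s{\left(-7,-2 \right)} = \left(- \frac{3}{8} - -2\right) \left(-5 - 2\right) = \left(- \frac{3}{8} + 2\right) \left(-7\right) = \frac{13}{8} \left(-7\right) = - \frac{91}{8}$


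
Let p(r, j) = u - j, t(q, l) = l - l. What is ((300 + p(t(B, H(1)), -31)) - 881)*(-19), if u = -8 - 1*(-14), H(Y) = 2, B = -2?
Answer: 10336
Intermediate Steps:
t(q, l) = 0
u = 6 (u = -8 + 14 = 6)
p(r, j) = 6 - j
((300 + p(t(B, H(1)), -31)) - 881)*(-19) = ((300 + (6 - 1*(-31))) - 881)*(-19) = ((300 + (6 + 31)) - 881)*(-19) = ((300 + 37) - 881)*(-19) = (337 - 881)*(-19) = -544*(-19) = 10336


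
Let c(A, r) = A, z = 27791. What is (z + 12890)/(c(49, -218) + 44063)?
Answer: 40681/44112 ≈ 0.92222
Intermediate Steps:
(z + 12890)/(c(49, -218) + 44063) = (27791 + 12890)/(49 + 44063) = 40681/44112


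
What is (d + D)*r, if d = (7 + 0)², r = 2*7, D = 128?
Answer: 2478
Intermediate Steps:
r = 14
d = 49 (d = 7² = 49)
(d + D)*r = (49 + 128)*14 = 177*14 = 2478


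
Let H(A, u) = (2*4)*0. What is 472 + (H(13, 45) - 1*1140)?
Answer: -668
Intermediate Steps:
H(A, u) = 0 (H(A, u) = 8*0 = 0)
472 + (H(13, 45) - 1*1140) = 472 + (0 - 1*1140) = 472 + (0 - 1140) = 472 - 1140 = -668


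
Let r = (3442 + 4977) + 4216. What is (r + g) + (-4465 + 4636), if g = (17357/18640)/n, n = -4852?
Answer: 1158191014323/90441280 ≈ 12806.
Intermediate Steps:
r = 12635 (r = 8419 + 4216 = 12635)
g = -17357/90441280 (g = (17357/18640)/(-4852) = (17357*(1/18640))*(-1/4852) = (17357/18640)*(-1/4852) = -17357/90441280 ≈ -0.00019191)
(r + g) + (-4465 + 4636) = (12635 - 17357/90441280) + (-4465 + 4636) = 1142725555443/90441280 + 171 = 1158191014323/90441280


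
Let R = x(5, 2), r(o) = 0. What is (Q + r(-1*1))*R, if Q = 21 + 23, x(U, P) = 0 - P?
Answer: -88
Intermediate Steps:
x(U, P) = -P
R = -2 (R = -1*2 = -2)
Q = 44
(Q + r(-1*1))*R = (44 + 0)*(-2) = 44*(-2) = -88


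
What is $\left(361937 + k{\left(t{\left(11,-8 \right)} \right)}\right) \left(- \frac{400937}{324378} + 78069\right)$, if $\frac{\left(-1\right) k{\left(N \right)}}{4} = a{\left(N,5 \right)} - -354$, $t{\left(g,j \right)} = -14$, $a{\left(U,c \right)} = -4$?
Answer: $\frac{3043348717660955}{108126} \approx 2.8146 \cdot 10^{10}$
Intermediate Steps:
$k{\left(N \right)} = -1400$ ($k{\left(N \right)} = - 4 \left(-4 - -354\right) = - 4 \left(-4 + 354\right) = \left(-4\right) 350 = -1400$)
$\left(361937 + k{\left(t{\left(11,-8 \right)} \right)}\right) \left(- \frac{400937}{324378} + 78069\right) = \left(361937 - 1400\right) \left(- \frac{400937}{324378} + 78069\right) = 360537 \left(\left(-400937\right) \frac{1}{324378} + 78069\right) = 360537 \left(- \frac{400937}{324378} + 78069\right) = 360537 \cdot \frac{25323465145}{324378} = \frac{3043348717660955}{108126}$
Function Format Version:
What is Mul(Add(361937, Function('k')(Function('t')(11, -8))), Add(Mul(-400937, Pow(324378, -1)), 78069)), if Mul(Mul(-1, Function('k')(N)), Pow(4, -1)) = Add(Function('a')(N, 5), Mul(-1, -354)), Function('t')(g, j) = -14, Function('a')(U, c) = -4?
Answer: Rational(3043348717660955, 108126) ≈ 2.8146e+10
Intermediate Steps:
Function('k')(N) = -1400 (Function('k')(N) = Mul(-4, Add(-4, Mul(-1, -354))) = Mul(-4, Add(-4, 354)) = Mul(-4, 350) = -1400)
Mul(Add(361937, Function('k')(Function('t')(11, -8))), Add(Mul(-400937, Pow(324378, -1)), 78069)) = Mul(Add(361937, -1400), Add(Mul(-400937, Pow(324378, -1)), 78069)) = Mul(360537, Add(Mul(-400937, Rational(1, 324378)), 78069)) = Mul(360537, Add(Rational(-400937, 324378), 78069)) = Mul(360537, Rational(25323465145, 324378)) = Rational(3043348717660955, 108126)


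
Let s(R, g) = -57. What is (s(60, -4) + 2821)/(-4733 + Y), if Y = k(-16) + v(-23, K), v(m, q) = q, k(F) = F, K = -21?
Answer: -1382/2385 ≈ -0.57945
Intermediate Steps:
Y = -37 (Y = -16 - 21 = -37)
(s(60, -4) + 2821)/(-4733 + Y) = (-57 + 2821)/(-4733 - 37) = 2764/(-4770) = 2764*(-1/4770) = -1382/2385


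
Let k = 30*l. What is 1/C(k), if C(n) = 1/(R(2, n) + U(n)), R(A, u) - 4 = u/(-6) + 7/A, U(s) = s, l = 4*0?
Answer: 15/2 ≈ 7.5000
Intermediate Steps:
l = 0
R(A, u) = 4 + 7/A - u/6 (R(A, u) = 4 + (u/(-6) + 7/A) = 4 + (u*(-⅙) + 7/A) = 4 + (-u/6 + 7/A) = 4 + (7/A - u/6) = 4 + 7/A - u/6)
k = 0 (k = 30*0 = 0)
C(n) = 1/(15/2 + 5*n/6) (C(n) = 1/((4 + 7/2 - n/6) + n) = 1/((15/2 - n/6) + n) = 1/(15/2 + 5*n/6))
1/C(k) = 1/(6/(5*(9 + 0))) = 1/((6/5)/9) = 1/((6/5)*(⅑)) = 1/(2/15) = 15/2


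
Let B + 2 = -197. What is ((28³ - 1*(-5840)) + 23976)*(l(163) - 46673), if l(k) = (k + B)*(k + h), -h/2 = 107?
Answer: -2321121816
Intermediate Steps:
h = -214 (h = -2*107 = -214)
B = -199 (B = -2 - 197 = -199)
l(k) = (-214 + k)*(-199 + k) (l(k) = (k - 199)*(k - 214) = (-199 + k)*(-214 + k) = (-214 + k)*(-199 + k))
((28³ - 1*(-5840)) + 23976)*(l(163) - 46673) = ((28³ - 1*(-5840)) + 23976)*((42586 + 163² - 413*163) - 46673) = ((21952 + 5840) + 23976)*((42586 + 26569 - 67319) - 46673) = (27792 + 23976)*(1836 - 46673) = 51768*(-44837) = -2321121816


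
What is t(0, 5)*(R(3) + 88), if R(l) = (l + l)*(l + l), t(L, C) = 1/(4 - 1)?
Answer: 124/3 ≈ 41.333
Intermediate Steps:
t(L, C) = 1/3
R(l) = 4*l**2 (R(l) = (2*l)*(2*l) = 4*l**2)
t(0, 5)*(R(3) + 88) = (4*3**2 + 88)/3 = (4*9 + 88)/3 = (36 + 88)/3 = (1/3)*124 = 124/3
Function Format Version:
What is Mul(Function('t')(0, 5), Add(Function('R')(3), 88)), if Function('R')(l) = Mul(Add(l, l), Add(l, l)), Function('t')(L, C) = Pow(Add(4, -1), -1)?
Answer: Rational(124, 3) ≈ 41.333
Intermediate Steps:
Function('t')(L, C) = Rational(1, 3) (Function('t')(L, C) = Pow(3, -1) = Rational(1, 3))
Function('R')(l) = Mul(4, Pow(l, 2)) (Function('R')(l) = Mul(Mul(2, l), Mul(2, l)) = Mul(4, Pow(l, 2)))
Mul(Function('t')(0, 5), Add(Function('R')(3), 88)) = Mul(Rational(1, 3), Add(Mul(4, Pow(3, 2)), 88)) = Mul(Rational(1, 3), Add(Mul(4, 9), 88)) = Mul(Rational(1, 3), Add(36, 88)) = Mul(Rational(1, 3), 124) = Rational(124, 3)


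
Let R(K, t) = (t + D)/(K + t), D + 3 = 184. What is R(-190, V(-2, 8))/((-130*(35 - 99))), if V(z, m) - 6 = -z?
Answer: -27/216320 ≈ -0.00012482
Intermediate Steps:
V(z, m) = 6 - z
D = 181 (D = -3 + 184 = 181)
R(K, t) = (181 + t)/(K + t) (R(K, t) = (t + 181)/(K + t) = (181 + t)/(K + t))
R(-190, V(-2, 8))/((-130*(35 - 99))) = ((181 + (6 - 1*(-2)))/(-190 + (6 - 1*(-2))))/((-130*(35 - 99))) = ((181 + (6 + 2))/(-190 + (6 + 2)))/((-130*(-64))) = ((181 + 8)/(-190 + 8))/8320 = (189/(-182))*(1/8320) = -1/182*189*(1/8320) = -27/26*1/8320 = -27/216320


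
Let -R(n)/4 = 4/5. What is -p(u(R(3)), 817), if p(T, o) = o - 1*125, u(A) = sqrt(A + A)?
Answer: -692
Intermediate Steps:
R(n) = -16/5
u(A) = sqrt(2)*sqrt(A) (u(A) = sqrt(2*A) = sqrt(2)*sqrt(A))
p(T, o) = -125 + o (p(T, o) = o - 125 = -125 + o)
-p(u(R(3)), 817) = -(-125 + 817) = -1*692 = -692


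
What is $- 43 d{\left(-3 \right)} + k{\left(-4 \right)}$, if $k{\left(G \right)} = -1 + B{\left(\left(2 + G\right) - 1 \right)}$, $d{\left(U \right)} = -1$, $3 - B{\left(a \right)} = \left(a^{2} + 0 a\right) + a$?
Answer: $39$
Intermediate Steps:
$B{\left(a \right)} = 3 - a - a^{2}$ ($B{\left(a \right)} = 3 - \left(\left(a^{2} + 0 a\right) + a\right) = 3 - \left(\left(a^{2} + 0\right) + a\right) = 3 - \left(a^{2} + a\right) = 3 - \left(a + a^{2}\right) = 3 - a - a^{2}$)
$k{\left(G \right)} = 1 - G - \left(1 + G\right)^{2}$ ($k{\left(G \right)} = -1 - \left(-2 + G + \left(\left(2 + G\right) - 1\right)^{2}\right) = -1 - \left(-2 + G + \left(1 + G\right)^{2}\right) = 1 - G - \left(1 + G\right)^{2}$)
$- 43 d{\left(-3 \right)} + k{\left(-4 \right)} = \left(-43\right) \left(-1\right) - 4 \left(-3 - -4\right) = 43 - 4 \left(-3 + 4\right) = 43 - 4 = 39$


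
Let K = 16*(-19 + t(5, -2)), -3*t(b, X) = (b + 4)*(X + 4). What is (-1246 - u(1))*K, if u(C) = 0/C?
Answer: 498400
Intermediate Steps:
u(C) = 0
t(b, X) = -(4 + X)*(4 + b)/3 (t(b, X) = -(b + 4)*(X + 4)/3 = -(4 + b)*(4 + X)/3 = -(4 + X)*(4 + b)/3)
K = -400 (K = 16*(-19 + (-16/3 - 4/3*(-2) - 4/3*5 - ⅓*(-2)*5)) = 16*(-19 + (-16/3 + 8/3 - 20/3 + 10/3)) = 16*(-19 - 6) = 16*(-25) = -400)
(-1246 - u(1))*K = (-1246 - 1*0)*(-400) = (-1246 + 0)*(-400) = -1246*(-400) = 498400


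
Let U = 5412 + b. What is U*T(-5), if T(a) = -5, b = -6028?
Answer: 3080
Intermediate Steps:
U = -616 (U = 5412 - 6028 = -616)
U*T(-5) = -616*(-5) = 3080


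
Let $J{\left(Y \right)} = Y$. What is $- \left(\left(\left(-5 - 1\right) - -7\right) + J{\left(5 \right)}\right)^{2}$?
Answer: $-36$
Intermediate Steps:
$- \left(\left(\left(-5 - 1\right) - -7\right) + J{\left(5 \right)}\right)^{2} = - \left(\left(\left(-5 - 1\right) - -7\right) + 5\right)^{2} = - \left(\left(-6 + 7\right) + 5\right)^{2} = - \left(1 + 5\right)^{2} = - 6^{2} = \left(-1\right) 36 = -36$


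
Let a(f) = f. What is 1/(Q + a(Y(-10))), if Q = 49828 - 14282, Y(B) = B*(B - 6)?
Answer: 1/35706 ≈ 2.8006e-5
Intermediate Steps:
Y(B) = B*(-6 + B)
Q = 35546
1/(Q + a(Y(-10))) = 1/(35546 - 10*(-6 - 10)) = 1/(35546 - 10*(-16)) = 1/(35546 + 160) = 1/35706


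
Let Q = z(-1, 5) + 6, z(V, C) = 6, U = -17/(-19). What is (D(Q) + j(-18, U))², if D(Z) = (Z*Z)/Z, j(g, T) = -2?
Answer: 100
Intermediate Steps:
U = 17/19 (U = -17*(-1/19) = 17/19 ≈ 0.89474)
Q = 12 (Q = 6 + 6 = 12)
D(Z) = Z (D(Z) = Z²/Z = Z)
(D(Q) + j(-18, U))² = (12 - 2)² = 10² = 100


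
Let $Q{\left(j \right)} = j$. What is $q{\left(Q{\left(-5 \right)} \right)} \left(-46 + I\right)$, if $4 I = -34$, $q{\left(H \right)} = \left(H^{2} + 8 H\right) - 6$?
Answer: $\frac{2289}{2} \approx 1144.5$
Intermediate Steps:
$q{\left(H \right)} = -6 + H^{2} + 8 H$
$I = - \frac{17}{2}$ ($I = \frac{1}{4} \left(-34\right) = - \frac{17}{2} \approx -8.5$)
$q{\left(Q{\left(-5 \right)} \right)} \left(-46 + I\right) = \left(-6 + \left(-5\right)^{2} + 8 \left(-5\right)\right) \left(-46 - \frac{17}{2}\right) = \left(-6 + 25 - 40\right) \left(- \frac{109}{2}\right) = \left(-21\right) \left(- \frac{109}{2}\right) = \frac{2289}{2}$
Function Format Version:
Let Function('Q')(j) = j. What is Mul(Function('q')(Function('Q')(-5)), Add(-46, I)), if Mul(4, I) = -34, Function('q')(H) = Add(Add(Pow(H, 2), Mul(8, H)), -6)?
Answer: Rational(2289, 2) ≈ 1144.5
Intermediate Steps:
Function('q')(H) = Add(-6, Pow(H, 2), Mul(8, H))
I = Rational(-17, 2) (I = Mul(Rational(1, 4), -34) = Rational(-17, 2) ≈ -8.5000)
Mul(Function('q')(Function('Q')(-5)), Add(-46, I)) = Mul(Add(-6, Pow(-5, 2), Mul(8, -5)), Add(-46, Rational(-17, 2))) = Mul(Add(-6, 25, -40), Rational(-109, 2)) = Mul(-21, Rational(-109, 2)) = Rational(2289, 2)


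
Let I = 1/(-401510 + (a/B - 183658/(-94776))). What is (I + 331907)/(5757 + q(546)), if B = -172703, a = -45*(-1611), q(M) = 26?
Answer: 1090634917011542725327/19002737890810015879 ≈ 57.394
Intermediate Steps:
a = 72495
I = -8184049764/3285965396992913 (I = 1/(-401510 + (72495/(-172703) - 183658/(-94776))) = 1/(-401510 + (72495*(-1/172703) - 183658*(-1/94776))) = 1/(-401510 + (-72495/172703 + 91829/47388)) = 1/(-401510 + 12423750727/8184049764) = 1/(-3285965396992913/8184049764) = -8184049764/3285965396992913 ≈ -2.4906e-6)
(I + 331907)/(5757 + q(546)) = (-8184049764/3285965396992913 + 331907)/(5757 + 26) = (1090634917011542725327/3285965396992913)/5783 = (1090634917011542725327/3285965396992913)*(1/5783) = 1090634917011542725327/19002737890810015879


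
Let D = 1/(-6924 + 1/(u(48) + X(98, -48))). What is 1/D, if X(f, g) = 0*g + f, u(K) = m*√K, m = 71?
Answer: -804444217/116182 + 71*√3/58091 ≈ -6924.0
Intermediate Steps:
u(K) = 71*√K
X(f, g) = f (X(f, g) = 0 + f = f)
D = 1/(-6924 + 1/(98 + 284*√3)) (D = 1/(-6924 + 1/(71*√48 + 98)) = 1/(-6924 + 1/(71*(4*√3) + 98)) = 1/(-6924 + 1/(284*√3 + 98)) = 1/(-6924 + 1/(98 + 284*√3)) ≈ -0.00014443)
1/D = 1/(-1608888434/11139944195567 - 284*√3/11139944195567)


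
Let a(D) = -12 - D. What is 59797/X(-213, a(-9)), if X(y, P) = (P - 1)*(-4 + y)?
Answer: 59797/868 ≈ 68.891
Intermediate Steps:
X(y, P) = (-1 + P)*(-4 + y)
59797/X(-213, a(-9)) = 59797/(4 - 1*(-213) - 4*(-12 - 1*(-9)) + (-12 - 1*(-9))*(-213)) = 59797/(4 + 213 - 4*(-12 + 9) + (-12 + 9)*(-213)) = 59797/(4 + 213 - 4*(-3) - 3*(-213)) = 59797/(4 + 213 + 12 + 639) = 59797/868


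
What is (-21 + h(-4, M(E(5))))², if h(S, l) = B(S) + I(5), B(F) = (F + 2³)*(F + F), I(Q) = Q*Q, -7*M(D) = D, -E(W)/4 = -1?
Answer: 784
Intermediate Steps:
E(W) = 4 (E(W) = -4*(-1) = 4)
M(D) = -D/7
I(Q) = Q²
B(F) = 2*F*(8 + F) (B(F) = (F + 8)*(2*F) = (8 + F)*(2*F) = 2*F*(8 + F))
h(S, l) = 25 + 2*S*(8 + S) (h(S, l) = 2*S*(8 + S) + 5² = 2*S*(8 + S) + 25 = 25 + 2*S*(8 + S))
(-21 + h(-4, M(E(5))))² = (-21 + (25 + 2*(-4)*(8 - 4)))² = (-21 + (25 + 2*(-4)*4))² = (-21 + (25 - 32))² = (-21 - 7)² = (-28)² = 784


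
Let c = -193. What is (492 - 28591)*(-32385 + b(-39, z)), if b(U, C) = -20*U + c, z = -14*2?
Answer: 893492002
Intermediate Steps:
z = -28
b(U, C) = -193 - 20*U (b(U, C) = -20*U - 193 = -193 - 20*U)
(492 - 28591)*(-32385 + b(-39, z)) = (492 - 28591)*(-32385 + (-193 - 20*(-39))) = -28099*(-32385 + (-193 + 780)) = -28099*(-32385 + 587) = -28099*(-31798) = 893492002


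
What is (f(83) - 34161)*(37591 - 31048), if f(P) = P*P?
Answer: -178440696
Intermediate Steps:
f(P) = P**2
(f(83) - 34161)*(37591 - 31048) = (83**2 - 34161)*(37591 - 31048) = (6889 - 34161)*6543 = -27272*6543 = -178440696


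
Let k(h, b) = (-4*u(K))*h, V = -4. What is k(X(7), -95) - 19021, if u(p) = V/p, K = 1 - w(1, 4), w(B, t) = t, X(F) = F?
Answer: -57175/3 ≈ -19058.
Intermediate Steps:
K = -3 (K = 1 - 1*4 = 1 - 4 = -3)
u(p) = -4/p
k(h, b) = -16*h/3 (k(h, b) = (-(-16)/(-3))*h = (-(-16)*(-1)/3)*h = (-4*4/3)*h = -16*h/3)
k(X(7), -95) - 19021 = -16/3*7 - 19021 = -112/3 - 19021 = -57175/3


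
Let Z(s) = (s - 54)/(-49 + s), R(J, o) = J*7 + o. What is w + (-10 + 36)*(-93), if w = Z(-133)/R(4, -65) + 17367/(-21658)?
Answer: -19778770/8177 ≈ -2418.8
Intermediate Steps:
R(J, o) = o + 7*J (R(J, o) = 7*J + o = o + 7*J)
Z(s) = (-54 + s)/(-49 + s)
w = -6784/8177 (w = ((-54 - 133)/(-49 - 133))/(-65 + 7*4) + 17367/(-21658) = (-187/(-182))/(-65 + 28) + 17367*(-1/21658) = -1/182*(-187)/(-37) - 2481/3094 = (187/182)*(-1/37) - 2481/3094 = -187/6734 - 2481/3094 = -6784/8177 ≈ -0.82964)
w + (-10 + 36)*(-93) = -6784/8177 + (-10 + 36)*(-93) = -6784/8177 + 26*(-93) = -6784/8177 - 2418 = -19778770/8177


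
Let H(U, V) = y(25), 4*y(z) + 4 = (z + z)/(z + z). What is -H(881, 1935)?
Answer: ¾ ≈ 0.75000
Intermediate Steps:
y(z) = -¾ (y(z) = -1 + ((z + z)/(z + z))/4 = -1 + ((2*z)/((2*z)))/4 = -1 + ((2*z)*(1/(2*z)))/4 = -1 + (¼)*1 = -1 + ¼ = -¾)
H(U, V) = -¾
-H(881, 1935) = -1*(-¾) = ¾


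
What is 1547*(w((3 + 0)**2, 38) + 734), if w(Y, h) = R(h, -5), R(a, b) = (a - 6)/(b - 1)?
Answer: 3381742/3 ≈ 1.1272e+6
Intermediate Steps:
R(a, b) = (-6 + a)/(-1 + b)
w(Y, h) = 1 - h/6 (w(Y, h) = (-6 + h)/(-1 - 5) = (-6 + h)/(-6) = -(-6 + h)/6 = 1 - h/6)
1547*(w((3 + 0)**2, 38) + 734) = 1547*((1 - 1/6*38) + 734) = 1547*((1 - 19/3) + 734) = 1547*(-16/3 + 734) = 1547*(2186/3) = 3381742/3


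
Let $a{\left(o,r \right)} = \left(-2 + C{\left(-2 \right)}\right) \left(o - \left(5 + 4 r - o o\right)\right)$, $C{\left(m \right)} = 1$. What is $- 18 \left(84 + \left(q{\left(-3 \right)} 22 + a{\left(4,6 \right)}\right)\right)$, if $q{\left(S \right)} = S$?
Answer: $-486$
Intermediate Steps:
$a{\left(o,r \right)} = 5 - o - o^{2} + 4 r$ ($a{\left(o,r \right)} = \left(-2 + 1\right) \left(o - \left(5 + 4 r - o o\right)\right) = - (o - \left(5 - o^{2} + 4 r\right)) = - (-5 + o + o^{2} - 4 r) = 5 - o - o^{2} + 4 r$)
$- 18 \left(84 + \left(q{\left(-3 \right)} 22 + a{\left(4,6 \right)}\right)\right) = - 18 \left(84 + \left(\left(-3\right) 22 + \left(5 - 4 - 4^{2} + 4 \cdot 6\right)\right)\right) = - 18 \left(84 + \left(-66 + \left(5 - 4 - 16 + 24\right)\right)\right) = - 18 \left(84 + \left(-66 + 9\right)\right) = - 18 \left(84 - 57\right) = \left(-18\right) 27 = -486$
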